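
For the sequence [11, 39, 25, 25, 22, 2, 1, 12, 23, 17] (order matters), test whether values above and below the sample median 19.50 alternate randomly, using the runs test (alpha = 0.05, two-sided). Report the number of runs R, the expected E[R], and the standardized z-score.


Step 1: Compute median = 19.50; label A = above, B = below.
Labels in order: BAAAABBBAB  (n_A = 5, n_B = 5)
Step 2: Count runs R = 5.
Step 3: Under H0 (random ordering), E[R] = 2*n_A*n_B/(n_A+n_B) + 1 = 2*5*5/10 + 1 = 6.0000.
        Var[R] = 2*n_A*n_B*(2*n_A*n_B - n_A - n_B) / ((n_A+n_B)^2 * (n_A+n_B-1)) = 2000/900 = 2.2222.
        SD[R] = 1.4907.
Step 4: Continuity-corrected z = (R + 0.5 - E[R]) / SD[R] = (5 + 0.5 - 6.0000) / 1.4907 = -0.3354.
Step 5: Two-sided p-value via normal approximation = 2*(1 - Phi(|z|)) = 0.737316.
Step 6: alpha = 0.05. fail to reject H0.

R = 5, z = -0.3354, p = 0.737316, fail to reject H0.


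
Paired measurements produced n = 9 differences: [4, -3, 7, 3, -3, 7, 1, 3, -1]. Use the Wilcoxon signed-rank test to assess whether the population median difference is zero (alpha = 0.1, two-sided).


Step 1: Drop any zero differences (none here) and take |d_i|.
|d| = [4, 3, 7, 3, 3, 7, 1, 3, 1]
Step 2: Midrank |d_i| (ties get averaged ranks).
ranks: |4|->7, |3|->4.5, |7|->8.5, |3|->4.5, |3|->4.5, |7|->8.5, |1|->1.5, |3|->4.5, |1|->1.5
Step 3: Attach original signs; sum ranks with positive sign and with negative sign.
W+ = 7 + 8.5 + 4.5 + 8.5 + 1.5 + 4.5 = 34.5
W- = 4.5 + 4.5 + 1.5 = 10.5
(Check: W+ + W- = 45 should equal n(n+1)/2 = 45.)
Step 4: Test statistic W = min(W+, W-) = 10.5.
Step 5: Ties in |d|, so use the tie-corrected normal approximation.
        E[W] = n(n+1)/4 = 9*10/4 = 22.5.
        Tie groups: |d|=1 (t=2), |d|=3 (t=4), |d|=7 (t=2); sum(t^3 - t) = 72.
        Var[W] = n(n+1)(2n+1)/24 - sum(t^3-t)/48 = 1710/24 - 72/48 = 69.75.
        z = (W - E[W]) / sqrt(Var[W]) = (10.5 - 22.5) / 8.3516 = -1.4368.
        Two-sided p = 2*Phi(z) = 0.150763.
Step 6: alpha = 0.1. fail to reject H0.

W+ = 34.5, W- = 10.5, W = min = 10.5, p = 0.150763, fail to reject H0.


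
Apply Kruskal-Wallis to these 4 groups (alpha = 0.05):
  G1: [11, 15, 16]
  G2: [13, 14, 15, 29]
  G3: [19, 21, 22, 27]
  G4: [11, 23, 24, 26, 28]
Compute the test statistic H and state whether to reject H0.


Step 1: Combine all N = 16 observations and assign midranks.
sorted (value, group, rank): (11,G1,1.5), (11,G4,1.5), (13,G2,3), (14,G2,4), (15,G1,5.5), (15,G2,5.5), (16,G1,7), (19,G3,8), (21,G3,9), (22,G3,10), (23,G4,11), (24,G4,12), (26,G4,13), (27,G3,14), (28,G4,15), (29,G2,16)
Step 2: Sum ranks within each group.
R_1 = 14 (n_1 = 3)
R_2 = 28.5 (n_2 = 4)
R_3 = 41 (n_3 = 4)
R_4 = 52.5 (n_4 = 5)
Step 3: H = 12/(N(N+1)) * sum(R_i^2/n_i) - 3(N+1)
     = 12/(16*17) * (14^2/3 + 28.5^2/4 + 41^2/4 + 52.5^2/5) - 3*17
     = 0.044118 * 1239.9 - 51
     = 3.701287.
Step 4: Ties present; correction factor C = 1 - 12/(16^3 - 16) = 0.997059. Corrected H = 3.701287 / 0.997059 = 3.712205.
Step 5: Under H0, H ~ chi^2(3); p-value = 0.294265.
Step 6: alpha = 0.05. fail to reject H0.

H = 3.7122, df = 3, p = 0.294265, fail to reject H0.


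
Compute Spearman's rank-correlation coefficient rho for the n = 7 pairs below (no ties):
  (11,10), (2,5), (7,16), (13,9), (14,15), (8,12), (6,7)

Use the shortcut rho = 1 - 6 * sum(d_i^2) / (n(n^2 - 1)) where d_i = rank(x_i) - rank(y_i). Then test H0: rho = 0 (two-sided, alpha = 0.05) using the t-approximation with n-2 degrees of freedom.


Step 1: Rank x and y separately (midranks; no ties here).
rank(x): 11->5, 2->1, 7->3, 13->6, 14->7, 8->4, 6->2
rank(y): 10->4, 5->1, 16->7, 9->3, 15->6, 12->5, 7->2
Step 2: d_i = R_x(i) - R_y(i); compute d_i^2.
  (5-4)^2=1, (1-1)^2=0, (3-7)^2=16, (6-3)^2=9, (7-6)^2=1, (4-5)^2=1, (2-2)^2=0
sum(d^2) = 28.
Step 3: rho = 1 - 6*28 / (7*(7^2 - 1)) = 1 - 168/336 = 0.500000.
Step 4: Under H0, t = rho * sqrt((n-2)/(1-rho^2)) = 1.2910 ~ t(5).
Step 5: Two-sided p-value from the t-distribution with 5 df = 0.253170.
Step 6: alpha = 0.05. fail to reject H0.

rho = 0.5000, p = 0.253170, fail to reject H0 at alpha = 0.05.


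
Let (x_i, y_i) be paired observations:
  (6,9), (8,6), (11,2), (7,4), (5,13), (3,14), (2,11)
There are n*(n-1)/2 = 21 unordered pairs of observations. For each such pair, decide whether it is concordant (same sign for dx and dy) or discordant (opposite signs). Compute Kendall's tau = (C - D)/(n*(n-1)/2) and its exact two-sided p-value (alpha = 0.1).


Step 1: Enumerate the 21 unordered pairs (i,j) with i<j and classify each by sign(x_j-x_i) * sign(y_j-y_i).
  (1,2):dx=+2,dy=-3->D; (1,3):dx=+5,dy=-7->D; (1,4):dx=+1,dy=-5->D; (1,5):dx=-1,dy=+4->D
  (1,6):dx=-3,dy=+5->D; (1,7):dx=-4,dy=+2->D; (2,3):dx=+3,dy=-4->D; (2,4):dx=-1,dy=-2->C
  (2,5):dx=-3,dy=+7->D; (2,6):dx=-5,dy=+8->D; (2,7):dx=-6,dy=+5->D; (3,4):dx=-4,dy=+2->D
  (3,5):dx=-6,dy=+11->D; (3,6):dx=-8,dy=+12->D; (3,7):dx=-9,dy=+9->D; (4,5):dx=-2,dy=+9->D
  (4,6):dx=-4,dy=+10->D; (4,7):dx=-5,dy=+7->D; (5,6):dx=-2,dy=+1->D; (5,7):dx=-3,dy=-2->C
  (6,7):dx=-1,dy=-3->C
Step 2: C = 3, D = 18, total pairs = 21.
Step 3: tau = (C - D)/(n(n-1)/2) = (3 - 18)/21 = -0.714286.
Step 4: Exact two-sided p-value (enumerate n! = 5040 permutations of y under H0): p = 0.030159.
Step 5: alpha = 0.1. reject H0.

tau_b = -0.7143 (C=3, D=18), p = 0.030159, reject H0.


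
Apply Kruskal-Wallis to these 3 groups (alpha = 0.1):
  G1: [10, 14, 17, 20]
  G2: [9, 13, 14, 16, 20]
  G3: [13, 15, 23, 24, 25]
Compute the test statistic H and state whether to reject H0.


Step 1: Combine all N = 14 observations and assign midranks.
sorted (value, group, rank): (9,G2,1), (10,G1,2), (13,G2,3.5), (13,G3,3.5), (14,G1,5.5), (14,G2,5.5), (15,G3,7), (16,G2,8), (17,G1,9), (20,G1,10.5), (20,G2,10.5), (23,G3,12), (24,G3,13), (25,G3,14)
Step 2: Sum ranks within each group.
R_1 = 27 (n_1 = 4)
R_2 = 28.5 (n_2 = 5)
R_3 = 49.5 (n_3 = 5)
Step 3: H = 12/(N(N+1)) * sum(R_i^2/n_i) - 3(N+1)
     = 12/(14*15) * (27^2/4 + 28.5^2/5 + 49.5^2/5) - 3*15
     = 0.057143 * 834.75 - 45
     = 2.700000.
Step 4: Ties present; correction factor C = 1 - 18/(14^3 - 14) = 0.993407. Corrected H = 2.700000 / 0.993407 = 2.717920.
Step 5: Under H0, H ~ chi^2(2); p-value = 0.256928.
Step 6: alpha = 0.1. fail to reject H0.

H = 2.7179, df = 2, p = 0.256928, fail to reject H0.


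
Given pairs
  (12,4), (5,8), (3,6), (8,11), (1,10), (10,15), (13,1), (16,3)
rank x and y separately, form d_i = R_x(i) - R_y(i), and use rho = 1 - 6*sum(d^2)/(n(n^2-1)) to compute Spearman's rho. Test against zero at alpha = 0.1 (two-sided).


Step 1: Rank x and y separately (midranks; no ties here).
rank(x): 12->6, 5->3, 3->2, 8->4, 1->1, 10->5, 13->7, 16->8
rank(y): 4->3, 8->5, 6->4, 11->7, 10->6, 15->8, 1->1, 3->2
Step 2: d_i = R_x(i) - R_y(i); compute d_i^2.
  (6-3)^2=9, (3-5)^2=4, (2-4)^2=4, (4-7)^2=9, (1-6)^2=25, (5-8)^2=9, (7-1)^2=36, (8-2)^2=36
sum(d^2) = 132.
Step 3: rho = 1 - 6*132 / (8*(8^2 - 1)) = 1 - 792/504 = -0.571429.
Step 4: Under H0, t = rho * sqrt((n-2)/(1-rho^2)) = -1.7056 ~ t(6).
Step 5: Two-sided p-value from the t-distribution with 6 df = 0.138960.
Step 6: alpha = 0.1. fail to reject H0.

rho = -0.5714, p = 0.138960, fail to reject H0 at alpha = 0.1.


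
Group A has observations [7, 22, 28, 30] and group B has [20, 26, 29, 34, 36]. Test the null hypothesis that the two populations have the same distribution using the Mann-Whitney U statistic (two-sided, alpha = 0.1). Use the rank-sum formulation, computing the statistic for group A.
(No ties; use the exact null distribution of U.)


Step 1: Combine and sort all 9 observations; assign midranks.
sorted (value, group): (7,X), (20,Y), (22,X), (26,Y), (28,X), (29,Y), (30,X), (34,Y), (36,Y)
ranks: 7->1, 20->2, 22->3, 26->4, 28->5, 29->6, 30->7, 34->8, 36->9
Step 2: Rank sum for X: R1 = 1 + 3 + 5 + 7 = 16.
Step 3: U_X = R1 - n1(n1+1)/2 = 16 - 4*5/2 = 16 - 10 = 6.
       U_Y = n1*n2 - U_X = 20 - 6 = 14.
Step 4: No ties, so the exact null distribution of U (based on enumerating the C(9,4) = 126 equally likely rank assignments) gives the two-sided p-value.
Step 5: p-value = 0.412698; compare to alpha = 0.1. fail to reject H0.

U_X = 6, p = 0.412698, fail to reject H0 at alpha = 0.1.


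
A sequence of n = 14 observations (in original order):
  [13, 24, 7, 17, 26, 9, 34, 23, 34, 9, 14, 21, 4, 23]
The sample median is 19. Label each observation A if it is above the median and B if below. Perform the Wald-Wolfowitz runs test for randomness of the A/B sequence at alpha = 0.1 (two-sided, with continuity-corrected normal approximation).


Step 1: Compute median = 19; label A = above, B = below.
Labels in order: BABBABAAABBABA  (n_A = 7, n_B = 7)
Step 2: Count runs R = 10.
Step 3: Under H0 (random ordering), E[R] = 2*n_A*n_B/(n_A+n_B) + 1 = 2*7*7/14 + 1 = 8.0000.
        Var[R] = 2*n_A*n_B*(2*n_A*n_B - n_A - n_B) / ((n_A+n_B)^2 * (n_A+n_B-1)) = 8232/2548 = 3.2308.
        SD[R] = 1.7974.
Step 4: Continuity-corrected z = (R - 0.5 - E[R]) / SD[R] = (10 - 0.5 - 8.0000) / 1.7974 = 0.8345.
Step 5: Two-sided p-value via normal approximation = 2*(1 - Phi(|z|)) = 0.403986.
Step 6: alpha = 0.1. fail to reject H0.

R = 10, z = 0.8345, p = 0.403986, fail to reject H0.


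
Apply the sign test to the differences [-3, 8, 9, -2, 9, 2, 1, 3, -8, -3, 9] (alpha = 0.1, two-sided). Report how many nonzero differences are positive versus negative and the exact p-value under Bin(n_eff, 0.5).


Step 1: Discard zero differences. Original n = 11; n_eff = number of nonzero differences = 11.
Nonzero differences (with sign): -3, +8, +9, -2, +9, +2, +1, +3, -8, -3, +9
Step 2: Count signs: positive = 7, negative = 4.
Step 3: Under H0: P(positive) = 0.5, so the number of positives S ~ Bin(11, 0.5).
Step 4: Two-sided exact p-value = sum of Bin(11,0.5) probabilities at or below the observed probability = 0.548828.
Step 5: alpha = 0.1. fail to reject H0.

n_eff = 11, pos = 7, neg = 4, p = 0.548828, fail to reject H0.


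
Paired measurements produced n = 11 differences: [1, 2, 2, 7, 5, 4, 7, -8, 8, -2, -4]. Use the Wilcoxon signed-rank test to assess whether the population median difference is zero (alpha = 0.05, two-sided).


Step 1: Drop any zero differences (none here) and take |d_i|.
|d| = [1, 2, 2, 7, 5, 4, 7, 8, 8, 2, 4]
Step 2: Midrank |d_i| (ties get averaged ranks).
ranks: |1|->1, |2|->3, |2|->3, |7|->8.5, |5|->7, |4|->5.5, |7|->8.5, |8|->10.5, |8|->10.5, |2|->3, |4|->5.5
Step 3: Attach original signs; sum ranks with positive sign and with negative sign.
W+ = 1 + 3 + 3 + 8.5 + 7 + 5.5 + 8.5 + 10.5 = 47
W- = 10.5 + 3 + 5.5 = 19
(Check: W+ + W- = 66 should equal n(n+1)/2 = 66.)
Step 4: Test statistic W = min(W+, W-) = 19.
Step 5: Ties in |d|, so use the tie-corrected normal approximation.
        E[W] = n(n+1)/4 = 11*12/4 = 33.
        Tie groups: |d|=2 (t=3), |d|=4 (t=2), |d|=7 (t=2), |d|=8 (t=2); sum(t^3 - t) = 42.
        Var[W] = n(n+1)(2n+1)/24 - sum(t^3-t)/48 = 3036/24 - 42/48 = 125.625.
        z = (W - E[W]) / sqrt(Var[W]) = (19 - 33) / 11.2083 = -1.2491.
        Two-sided p = 2*Phi(z) = 0.211636.
Step 6: alpha = 0.05. fail to reject H0.

W+ = 47, W- = 19, W = min = 19, p = 0.211636, fail to reject H0.


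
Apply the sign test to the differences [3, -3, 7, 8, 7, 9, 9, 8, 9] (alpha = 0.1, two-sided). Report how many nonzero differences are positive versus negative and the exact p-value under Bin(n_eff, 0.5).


Step 1: Discard zero differences. Original n = 9; n_eff = number of nonzero differences = 9.
Nonzero differences (with sign): +3, -3, +7, +8, +7, +9, +9, +8, +9
Step 2: Count signs: positive = 8, negative = 1.
Step 3: Under H0: P(positive) = 0.5, so the number of positives S ~ Bin(9, 0.5).
Step 4: Two-sided exact p-value = sum of Bin(9,0.5) probabilities at or below the observed probability = 0.039062.
Step 5: alpha = 0.1. reject H0.

n_eff = 9, pos = 8, neg = 1, p = 0.039062, reject H0.


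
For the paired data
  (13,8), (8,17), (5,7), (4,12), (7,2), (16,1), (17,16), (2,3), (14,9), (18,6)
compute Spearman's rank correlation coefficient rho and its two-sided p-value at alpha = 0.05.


Step 1: Rank x and y separately (midranks; no ties here).
rank(x): 13->6, 8->5, 5->3, 4->2, 7->4, 16->8, 17->9, 2->1, 14->7, 18->10
rank(y): 8->6, 17->10, 7->5, 12->8, 2->2, 1->1, 16->9, 3->3, 9->7, 6->4
Step 2: d_i = R_x(i) - R_y(i); compute d_i^2.
  (6-6)^2=0, (5-10)^2=25, (3-5)^2=4, (2-8)^2=36, (4-2)^2=4, (8-1)^2=49, (9-9)^2=0, (1-3)^2=4, (7-7)^2=0, (10-4)^2=36
sum(d^2) = 158.
Step 3: rho = 1 - 6*158 / (10*(10^2 - 1)) = 1 - 948/990 = 0.042424.
Step 4: Under H0, t = rho * sqrt((n-2)/(1-rho^2)) = 0.1201 ~ t(8).
Step 5: Two-sided p-value from the t-distribution with 8 df = 0.907364.
Step 6: alpha = 0.05. fail to reject H0.

rho = 0.0424, p = 0.907364, fail to reject H0 at alpha = 0.05.


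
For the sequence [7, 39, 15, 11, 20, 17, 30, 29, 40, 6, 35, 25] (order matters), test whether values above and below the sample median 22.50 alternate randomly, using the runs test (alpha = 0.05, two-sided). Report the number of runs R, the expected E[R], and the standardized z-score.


Step 1: Compute median = 22.50; label A = above, B = below.
Labels in order: BABBBBAAABAA  (n_A = 6, n_B = 6)
Step 2: Count runs R = 6.
Step 3: Under H0 (random ordering), E[R] = 2*n_A*n_B/(n_A+n_B) + 1 = 2*6*6/12 + 1 = 7.0000.
        Var[R] = 2*n_A*n_B*(2*n_A*n_B - n_A - n_B) / ((n_A+n_B)^2 * (n_A+n_B-1)) = 4320/1584 = 2.7273.
        SD[R] = 1.6514.
Step 4: Continuity-corrected z = (R + 0.5 - E[R]) / SD[R] = (6 + 0.5 - 7.0000) / 1.6514 = -0.3028.
Step 5: Two-sided p-value via normal approximation = 2*(1 - Phi(|z|)) = 0.762069.
Step 6: alpha = 0.05. fail to reject H0.

R = 6, z = -0.3028, p = 0.762069, fail to reject H0.


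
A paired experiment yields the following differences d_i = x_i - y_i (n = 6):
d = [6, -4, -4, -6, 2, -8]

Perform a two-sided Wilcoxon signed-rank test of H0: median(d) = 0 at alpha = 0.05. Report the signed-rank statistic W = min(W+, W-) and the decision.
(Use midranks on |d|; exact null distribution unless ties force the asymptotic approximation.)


Step 1: Drop any zero differences (none here) and take |d_i|.
|d| = [6, 4, 4, 6, 2, 8]
Step 2: Midrank |d_i| (ties get averaged ranks).
ranks: |6|->4.5, |4|->2.5, |4|->2.5, |6|->4.5, |2|->1, |8|->6
Step 3: Attach original signs; sum ranks with positive sign and with negative sign.
W+ = 4.5 + 1 = 5.5
W- = 2.5 + 2.5 + 4.5 + 6 = 15.5
(Check: W+ + W- = 21 should equal n(n+1)/2 = 21.)
Step 4: Test statistic W = min(W+, W-) = 5.5.
Step 5: Ties in |d|, so use the tie-corrected normal approximation.
        E[W] = n(n+1)/4 = 6*7/4 = 10.5.
        Tie groups: |d|=4 (t=2), |d|=6 (t=2); sum(t^3 - t) = 12.
        Var[W] = n(n+1)(2n+1)/24 - sum(t^3-t)/48 = 546/24 - 12/48 = 22.5.
        z = (W - E[W]) / sqrt(Var[W]) = (5.5 - 10.5) / 4.7434 = -1.0541.
        Two-sided p = 2*Phi(z) = 0.291841.
Step 6: alpha = 0.05. fail to reject H0.

W+ = 5.5, W- = 15.5, W = min = 5.5, p = 0.291841, fail to reject H0.


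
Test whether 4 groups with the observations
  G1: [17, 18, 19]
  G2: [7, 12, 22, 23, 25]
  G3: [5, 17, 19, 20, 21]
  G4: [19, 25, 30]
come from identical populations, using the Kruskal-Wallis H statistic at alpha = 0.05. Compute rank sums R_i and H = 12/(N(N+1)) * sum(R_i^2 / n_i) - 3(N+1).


Step 1: Combine all N = 16 observations and assign midranks.
sorted (value, group, rank): (5,G3,1), (7,G2,2), (12,G2,3), (17,G1,4.5), (17,G3,4.5), (18,G1,6), (19,G1,8), (19,G3,8), (19,G4,8), (20,G3,10), (21,G3,11), (22,G2,12), (23,G2,13), (25,G2,14.5), (25,G4,14.5), (30,G4,16)
Step 2: Sum ranks within each group.
R_1 = 18.5 (n_1 = 3)
R_2 = 44.5 (n_2 = 5)
R_3 = 34.5 (n_3 = 5)
R_4 = 38.5 (n_4 = 3)
Step 3: H = 12/(N(N+1)) * sum(R_i^2/n_i) - 3(N+1)
     = 12/(16*17) * (18.5^2/3 + 44.5^2/5 + 34.5^2/5 + 38.5^2/3) - 3*17
     = 0.044118 * 1242.27 - 51
     = 3.805882.
Step 4: Ties present; correction factor C = 1 - 36/(16^3 - 16) = 0.991176. Corrected H = 3.805882 / 0.991176 = 3.839763.
Step 5: Under H0, H ~ chi^2(3); p-value = 0.279295.
Step 6: alpha = 0.05. fail to reject H0.

H = 3.8398, df = 3, p = 0.279295, fail to reject H0.


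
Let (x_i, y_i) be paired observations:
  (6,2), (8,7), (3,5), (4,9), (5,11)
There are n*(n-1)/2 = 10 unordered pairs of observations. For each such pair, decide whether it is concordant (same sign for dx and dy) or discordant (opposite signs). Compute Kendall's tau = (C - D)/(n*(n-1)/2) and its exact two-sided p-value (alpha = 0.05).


Step 1: Enumerate the 10 unordered pairs (i,j) with i<j and classify each by sign(x_j-x_i) * sign(y_j-y_i).
  (1,2):dx=+2,dy=+5->C; (1,3):dx=-3,dy=+3->D; (1,4):dx=-2,dy=+7->D; (1,5):dx=-1,dy=+9->D
  (2,3):dx=-5,dy=-2->C; (2,4):dx=-4,dy=+2->D; (2,5):dx=-3,dy=+4->D; (3,4):dx=+1,dy=+4->C
  (3,5):dx=+2,dy=+6->C; (4,5):dx=+1,dy=+2->C
Step 2: C = 5, D = 5, total pairs = 10.
Step 3: tau = (C - D)/(n(n-1)/2) = (5 - 5)/10 = 0.000000.
Step 4: Exact two-sided p-value (enumerate n! = 120 permutations of y under H0): p = 1.000000.
Step 5: alpha = 0.05. fail to reject H0.

tau_b = 0.0000 (C=5, D=5), p = 1.000000, fail to reject H0.


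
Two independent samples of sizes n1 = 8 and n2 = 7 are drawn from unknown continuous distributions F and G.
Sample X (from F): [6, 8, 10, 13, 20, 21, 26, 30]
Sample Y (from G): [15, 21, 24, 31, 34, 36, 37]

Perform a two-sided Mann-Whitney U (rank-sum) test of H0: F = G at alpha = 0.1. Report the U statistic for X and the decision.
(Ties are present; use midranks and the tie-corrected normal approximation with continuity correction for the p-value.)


Step 1: Combine and sort all 15 observations; assign midranks.
sorted (value, group): (6,X), (8,X), (10,X), (13,X), (15,Y), (20,X), (21,X), (21,Y), (24,Y), (26,X), (30,X), (31,Y), (34,Y), (36,Y), (37,Y)
ranks: 6->1, 8->2, 10->3, 13->4, 15->5, 20->6, 21->7.5, 21->7.5, 24->9, 26->10, 30->11, 31->12, 34->13, 36->14, 37->15
Step 2: Rank sum for X: R1 = 1 + 2 + 3 + 4 + 6 + 7.5 + 10 + 11 = 44.5.
Step 3: U_X = R1 - n1(n1+1)/2 = 44.5 - 8*9/2 = 44.5 - 36 = 8.5.
       U_Y = n1*n2 - U_X = 56 - 8.5 = 47.5.
Step 4: Ties are present, so use the tie-corrected normal approximation (with continuity correction) for the p-value.
Step 5: p-value = 0.027751; compare to alpha = 0.1. reject H0.

U_X = 8.5, p = 0.027751, reject H0 at alpha = 0.1.


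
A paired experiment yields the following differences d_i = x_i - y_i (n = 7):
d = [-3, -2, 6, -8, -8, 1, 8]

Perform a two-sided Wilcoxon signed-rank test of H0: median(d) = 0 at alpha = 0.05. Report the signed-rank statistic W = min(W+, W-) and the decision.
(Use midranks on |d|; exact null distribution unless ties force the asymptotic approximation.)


Step 1: Drop any zero differences (none here) and take |d_i|.
|d| = [3, 2, 6, 8, 8, 1, 8]
Step 2: Midrank |d_i| (ties get averaged ranks).
ranks: |3|->3, |2|->2, |6|->4, |8|->6, |8|->6, |1|->1, |8|->6
Step 3: Attach original signs; sum ranks with positive sign and with negative sign.
W+ = 4 + 1 + 6 = 11
W- = 3 + 2 + 6 + 6 = 17
(Check: W+ + W- = 28 should equal n(n+1)/2 = 28.)
Step 4: Test statistic W = min(W+, W-) = 11.
Step 5: Ties in |d|, so use the tie-corrected normal approximation.
        E[W] = n(n+1)/4 = 7*8/4 = 14.
        Tie groups: |d|=8 (t=3); sum(t^3 - t) = 24.
        Var[W] = n(n+1)(2n+1)/24 - sum(t^3-t)/48 = 840/24 - 24/48 = 34.5.
        z = (W - E[W]) / sqrt(Var[W]) = (11 - 14) / 5.8737 = -0.5108.
        Two-sided p = 2*Phi(z) = 0.609523.
Step 6: alpha = 0.05. fail to reject H0.

W+ = 11, W- = 17, W = min = 11, p = 0.609523, fail to reject H0.


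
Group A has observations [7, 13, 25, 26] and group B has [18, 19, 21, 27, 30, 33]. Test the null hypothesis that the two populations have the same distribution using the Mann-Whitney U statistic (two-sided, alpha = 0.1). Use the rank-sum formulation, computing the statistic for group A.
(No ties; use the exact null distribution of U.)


Step 1: Combine and sort all 10 observations; assign midranks.
sorted (value, group): (7,X), (13,X), (18,Y), (19,Y), (21,Y), (25,X), (26,X), (27,Y), (30,Y), (33,Y)
ranks: 7->1, 13->2, 18->3, 19->4, 21->5, 25->6, 26->7, 27->8, 30->9, 33->10
Step 2: Rank sum for X: R1 = 1 + 2 + 6 + 7 = 16.
Step 3: U_X = R1 - n1(n1+1)/2 = 16 - 4*5/2 = 16 - 10 = 6.
       U_Y = n1*n2 - U_X = 24 - 6 = 18.
Step 4: No ties, so the exact null distribution of U (based on enumerating the C(10,4) = 210 equally likely rank assignments) gives the two-sided p-value.
Step 5: p-value = 0.257143; compare to alpha = 0.1. fail to reject H0.

U_X = 6, p = 0.257143, fail to reject H0 at alpha = 0.1.


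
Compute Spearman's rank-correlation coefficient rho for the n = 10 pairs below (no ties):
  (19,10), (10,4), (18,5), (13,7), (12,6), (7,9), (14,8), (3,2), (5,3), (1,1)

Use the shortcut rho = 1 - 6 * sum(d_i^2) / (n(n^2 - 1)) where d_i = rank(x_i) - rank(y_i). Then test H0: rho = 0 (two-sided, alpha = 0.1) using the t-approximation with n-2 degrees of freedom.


Step 1: Rank x and y separately (midranks; no ties here).
rank(x): 19->10, 10->5, 18->9, 13->7, 12->6, 7->4, 14->8, 3->2, 5->3, 1->1
rank(y): 10->10, 4->4, 5->5, 7->7, 6->6, 9->9, 8->8, 2->2, 3->3, 1->1
Step 2: d_i = R_x(i) - R_y(i); compute d_i^2.
  (10-10)^2=0, (5-4)^2=1, (9-5)^2=16, (7-7)^2=0, (6-6)^2=0, (4-9)^2=25, (8-8)^2=0, (2-2)^2=0, (3-3)^2=0, (1-1)^2=0
sum(d^2) = 42.
Step 3: rho = 1 - 6*42 / (10*(10^2 - 1)) = 1 - 252/990 = 0.745455.
Step 4: Under H0, t = rho * sqrt((n-2)/(1-rho^2)) = 3.1632 ~ t(8).
Step 5: Two-sided p-value from the t-distribution with 8 df = 0.013330.
Step 6: alpha = 0.1. reject H0.

rho = 0.7455, p = 0.013330, reject H0 at alpha = 0.1.


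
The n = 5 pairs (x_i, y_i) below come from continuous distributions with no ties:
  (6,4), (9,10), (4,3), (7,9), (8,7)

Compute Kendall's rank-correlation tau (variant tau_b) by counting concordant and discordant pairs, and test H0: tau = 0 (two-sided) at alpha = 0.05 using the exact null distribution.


Step 1: Enumerate the 10 unordered pairs (i,j) with i<j and classify each by sign(x_j-x_i) * sign(y_j-y_i).
  (1,2):dx=+3,dy=+6->C; (1,3):dx=-2,dy=-1->C; (1,4):dx=+1,dy=+5->C; (1,5):dx=+2,dy=+3->C
  (2,3):dx=-5,dy=-7->C; (2,4):dx=-2,dy=-1->C; (2,5):dx=-1,dy=-3->C; (3,4):dx=+3,dy=+6->C
  (3,5):dx=+4,dy=+4->C; (4,5):dx=+1,dy=-2->D
Step 2: C = 9, D = 1, total pairs = 10.
Step 3: tau = (C - D)/(n(n-1)/2) = (9 - 1)/10 = 0.800000.
Step 4: Exact two-sided p-value (enumerate n! = 120 permutations of y under H0): p = 0.083333.
Step 5: alpha = 0.05. fail to reject H0.

tau_b = 0.8000 (C=9, D=1), p = 0.083333, fail to reject H0.


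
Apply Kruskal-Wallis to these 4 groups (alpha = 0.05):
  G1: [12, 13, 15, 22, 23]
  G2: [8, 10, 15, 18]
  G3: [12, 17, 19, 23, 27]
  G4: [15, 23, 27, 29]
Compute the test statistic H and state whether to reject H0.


Step 1: Combine all N = 18 observations and assign midranks.
sorted (value, group, rank): (8,G2,1), (10,G2,2), (12,G1,3.5), (12,G3,3.5), (13,G1,5), (15,G1,7), (15,G2,7), (15,G4,7), (17,G3,9), (18,G2,10), (19,G3,11), (22,G1,12), (23,G1,14), (23,G3,14), (23,G4,14), (27,G3,16.5), (27,G4,16.5), (29,G4,18)
Step 2: Sum ranks within each group.
R_1 = 41.5 (n_1 = 5)
R_2 = 20 (n_2 = 4)
R_3 = 54 (n_3 = 5)
R_4 = 55.5 (n_4 = 4)
Step 3: H = 12/(N(N+1)) * sum(R_i^2/n_i) - 3(N+1)
     = 12/(18*19) * (41.5^2/5 + 20^2/4 + 54^2/5 + 55.5^2/4) - 3*19
     = 0.035088 * 1797.71 - 57
     = 6.077632.
Step 4: Ties present; correction factor C = 1 - 60/(18^3 - 18) = 0.989680. Corrected H = 6.077632 / 0.989680 = 6.141006.
Step 5: Under H0, H ~ chi^2(3); p-value = 0.104948.
Step 6: alpha = 0.05. fail to reject H0.

H = 6.1410, df = 3, p = 0.104948, fail to reject H0.


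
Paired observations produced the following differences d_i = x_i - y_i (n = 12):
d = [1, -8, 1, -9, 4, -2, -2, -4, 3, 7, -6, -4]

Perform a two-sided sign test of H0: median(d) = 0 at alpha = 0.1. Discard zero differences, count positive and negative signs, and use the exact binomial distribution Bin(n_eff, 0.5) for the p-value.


Step 1: Discard zero differences. Original n = 12; n_eff = number of nonzero differences = 12.
Nonzero differences (with sign): +1, -8, +1, -9, +4, -2, -2, -4, +3, +7, -6, -4
Step 2: Count signs: positive = 5, negative = 7.
Step 3: Under H0: P(positive) = 0.5, so the number of positives S ~ Bin(12, 0.5).
Step 4: Two-sided exact p-value = sum of Bin(12,0.5) probabilities at or below the observed probability = 0.774414.
Step 5: alpha = 0.1. fail to reject H0.

n_eff = 12, pos = 5, neg = 7, p = 0.774414, fail to reject H0.


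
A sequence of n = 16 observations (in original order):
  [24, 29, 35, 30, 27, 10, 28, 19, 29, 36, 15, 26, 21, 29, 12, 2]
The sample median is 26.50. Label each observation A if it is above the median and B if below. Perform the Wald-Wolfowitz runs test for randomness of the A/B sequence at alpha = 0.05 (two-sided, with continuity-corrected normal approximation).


Step 1: Compute median = 26.50; label A = above, B = below.
Labels in order: BAAAABABAABBBABB  (n_A = 8, n_B = 8)
Step 2: Count runs R = 9.
Step 3: Under H0 (random ordering), E[R] = 2*n_A*n_B/(n_A+n_B) + 1 = 2*8*8/16 + 1 = 9.0000.
        Var[R] = 2*n_A*n_B*(2*n_A*n_B - n_A - n_B) / ((n_A+n_B)^2 * (n_A+n_B-1)) = 14336/3840 = 3.7333.
        SD[R] = 1.9322.
Step 4: R = E[R], so z = 0 with no continuity correction.
Step 5: Two-sided p-value via normal approximation = 2*(1 - Phi(|z|)) = 1.000000.
Step 6: alpha = 0.05. fail to reject H0.

R = 9, z = 0.0000, p = 1.000000, fail to reject H0.


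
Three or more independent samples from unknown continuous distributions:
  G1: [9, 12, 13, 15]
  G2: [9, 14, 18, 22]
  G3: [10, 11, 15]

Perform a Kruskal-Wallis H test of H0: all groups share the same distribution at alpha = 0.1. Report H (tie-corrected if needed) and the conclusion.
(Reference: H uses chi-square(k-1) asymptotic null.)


Step 1: Combine all N = 11 observations and assign midranks.
sorted (value, group, rank): (9,G1,1.5), (9,G2,1.5), (10,G3,3), (11,G3,4), (12,G1,5), (13,G1,6), (14,G2,7), (15,G1,8.5), (15,G3,8.5), (18,G2,10), (22,G2,11)
Step 2: Sum ranks within each group.
R_1 = 21 (n_1 = 4)
R_2 = 29.5 (n_2 = 4)
R_3 = 15.5 (n_3 = 3)
Step 3: H = 12/(N(N+1)) * sum(R_i^2/n_i) - 3(N+1)
     = 12/(11*12) * (21^2/4 + 29.5^2/4 + 15.5^2/3) - 3*12
     = 0.090909 * 407.896 - 36
     = 1.081439.
Step 4: Ties present; correction factor C = 1 - 12/(11^3 - 11) = 0.990909. Corrected H = 1.081439 / 0.990909 = 1.091361.
Step 5: Under H0, H ~ chi^2(2); p-value = 0.579447.
Step 6: alpha = 0.1. fail to reject H0.

H = 1.0914, df = 2, p = 0.579447, fail to reject H0.


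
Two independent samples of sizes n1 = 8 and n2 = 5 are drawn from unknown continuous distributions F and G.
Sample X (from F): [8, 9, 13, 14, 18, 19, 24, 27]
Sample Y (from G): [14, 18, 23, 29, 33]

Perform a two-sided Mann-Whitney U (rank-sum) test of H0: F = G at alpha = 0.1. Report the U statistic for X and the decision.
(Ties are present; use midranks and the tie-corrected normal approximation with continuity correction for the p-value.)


Step 1: Combine and sort all 13 observations; assign midranks.
sorted (value, group): (8,X), (9,X), (13,X), (14,X), (14,Y), (18,X), (18,Y), (19,X), (23,Y), (24,X), (27,X), (29,Y), (33,Y)
ranks: 8->1, 9->2, 13->3, 14->4.5, 14->4.5, 18->6.5, 18->6.5, 19->8, 23->9, 24->10, 27->11, 29->12, 33->13
Step 2: Rank sum for X: R1 = 1 + 2 + 3 + 4.5 + 6.5 + 8 + 10 + 11 = 46.
Step 3: U_X = R1 - n1(n1+1)/2 = 46 - 8*9/2 = 46 - 36 = 10.
       U_Y = n1*n2 - U_X = 40 - 10 = 30.
Step 4: Ties are present, so use the tie-corrected normal approximation (with continuity correction) for the p-value.
Step 5: p-value = 0.163169; compare to alpha = 0.1. fail to reject H0.

U_X = 10, p = 0.163169, fail to reject H0 at alpha = 0.1.


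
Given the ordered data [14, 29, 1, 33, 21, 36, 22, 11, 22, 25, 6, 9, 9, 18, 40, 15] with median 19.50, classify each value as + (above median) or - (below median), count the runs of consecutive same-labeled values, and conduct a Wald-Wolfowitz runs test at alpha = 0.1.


Step 1: Compute median = 19.50; label A = above, B = below.
Labels in order: BABAAAABAABBBBAB  (n_A = 8, n_B = 8)
Step 2: Count runs R = 9.
Step 3: Under H0 (random ordering), E[R] = 2*n_A*n_B/(n_A+n_B) + 1 = 2*8*8/16 + 1 = 9.0000.
        Var[R] = 2*n_A*n_B*(2*n_A*n_B - n_A - n_B) / ((n_A+n_B)^2 * (n_A+n_B-1)) = 14336/3840 = 3.7333.
        SD[R] = 1.9322.
Step 4: R = E[R], so z = 0 with no continuity correction.
Step 5: Two-sided p-value via normal approximation = 2*(1 - Phi(|z|)) = 1.000000.
Step 6: alpha = 0.1. fail to reject H0.

R = 9, z = 0.0000, p = 1.000000, fail to reject H0.


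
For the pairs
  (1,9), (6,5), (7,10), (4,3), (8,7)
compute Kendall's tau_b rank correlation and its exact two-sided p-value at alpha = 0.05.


Step 1: Enumerate the 10 unordered pairs (i,j) with i<j and classify each by sign(x_j-x_i) * sign(y_j-y_i).
  (1,2):dx=+5,dy=-4->D; (1,3):dx=+6,dy=+1->C; (1,4):dx=+3,dy=-6->D; (1,5):dx=+7,dy=-2->D
  (2,3):dx=+1,dy=+5->C; (2,4):dx=-2,dy=-2->C; (2,5):dx=+2,dy=+2->C; (3,4):dx=-3,dy=-7->C
  (3,5):dx=+1,dy=-3->D; (4,5):dx=+4,dy=+4->C
Step 2: C = 6, D = 4, total pairs = 10.
Step 3: tau = (C - D)/(n(n-1)/2) = (6 - 4)/10 = 0.200000.
Step 4: Exact two-sided p-value (enumerate n! = 120 permutations of y under H0): p = 0.816667.
Step 5: alpha = 0.05. fail to reject H0.

tau_b = 0.2000 (C=6, D=4), p = 0.816667, fail to reject H0.


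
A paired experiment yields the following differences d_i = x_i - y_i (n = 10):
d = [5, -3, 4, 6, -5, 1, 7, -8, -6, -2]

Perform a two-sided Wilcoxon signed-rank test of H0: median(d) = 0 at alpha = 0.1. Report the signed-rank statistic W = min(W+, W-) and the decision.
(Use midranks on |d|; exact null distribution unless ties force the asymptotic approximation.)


Step 1: Drop any zero differences (none here) and take |d_i|.
|d| = [5, 3, 4, 6, 5, 1, 7, 8, 6, 2]
Step 2: Midrank |d_i| (ties get averaged ranks).
ranks: |5|->5.5, |3|->3, |4|->4, |6|->7.5, |5|->5.5, |1|->1, |7|->9, |8|->10, |6|->7.5, |2|->2
Step 3: Attach original signs; sum ranks with positive sign and with negative sign.
W+ = 5.5 + 4 + 7.5 + 1 + 9 = 27
W- = 3 + 5.5 + 10 + 7.5 + 2 = 28
(Check: W+ + W- = 55 should equal n(n+1)/2 = 55.)
Step 4: Test statistic W = min(W+, W-) = 27.
Step 5: Ties in |d|, so use the tie-corrected normal approximation.
        E[W] = n(n+1)/4 = 10*11/4 = 27.5.
        Tie groups: |d|=5 (t=2), |d|=6 (t=2); sum(t^3 - t) = 12.
        Var[W] = n(n+1)(2n+1)/24 - sum(t^3-t)/48 = 2310/24 - 12/48 = 96.
        z = (W - E[W]) / sqrt(Var[W]) = (27 - 27.5) / 9.7980 = -0.0510.
        Two-sided p = 2*Phi(z) = 0.959301.
Step 6: alpha = 0.1. fail to reject H0.

W+ = 27, W- = 28, W = min = 27, p = 0.959301, fail to reject H0.


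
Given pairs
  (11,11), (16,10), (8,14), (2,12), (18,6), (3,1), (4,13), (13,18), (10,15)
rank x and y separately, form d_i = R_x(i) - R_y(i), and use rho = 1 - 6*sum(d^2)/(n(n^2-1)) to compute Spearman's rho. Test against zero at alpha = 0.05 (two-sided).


Step 1: Rank x and y separately (midranks; no ties here).
rank(x): 11->6, 16->8, 8->4, 2->1, 18->9, 3->2, 4->3, 13->7, 10->5
rank(y): 11->4, 10->3, 14->7, 12->5, 6->2, 1->1, 13->6, 18->9, 15->8
Step 2: d_i = R_x(i) - R_y(i); compute d_i^2.
  (6-4)^2=4, (8-3)^2=25, (4-7)^2=9, (1-5)^2=16, (9-2)^2=49, (2-1)^2=1, (3-6)^2=9, (7-9)^2=4, (5-8)^2=9
sum(d^2) = 126.
Step 3: rho = 1 - 6*126 / (9*(9^2 - 1)) = 1 - 756/720 = -0.050000.
Step 4: Under H0, t = rho * sqrt((n-2)/(1-rho^2)) = -0.1325 ~ t(7).
Step 5: Two-sided p-value from the t-distribution with 7 df = 0.898353.
Step 6: alpha = 0.05. fail to reject H0.

rho = -0.0500, p = 0.898353, fail to reject H0 at alpha = 0.05.


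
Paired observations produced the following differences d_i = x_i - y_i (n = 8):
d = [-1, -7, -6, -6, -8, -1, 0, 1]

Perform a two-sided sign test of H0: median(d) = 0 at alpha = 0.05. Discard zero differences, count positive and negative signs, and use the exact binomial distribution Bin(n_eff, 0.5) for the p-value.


Step 1: Discard zero differences. Original n = 8; n_eff = number of nonzero differences = 7.
Nonzero differences (with sign): -1, -7, -6, -6, -8, -1, +1
Step 2: Count signs: positive = 1, negative = 6.
Step 3: Under H0: P(positive) = 0.5, so the number of positives S ~ Bin(7, 0.5).
Step 4: Two-sided exact p-value = sum of Bin(7,0.5) probabilities at or below the observed probability = 0.125000.
Step 5: alpha = 0.05. fail to reject H0.

n_eff = 7, pos = 1, neg = 6, p = 0.125000, fail to reject H0.


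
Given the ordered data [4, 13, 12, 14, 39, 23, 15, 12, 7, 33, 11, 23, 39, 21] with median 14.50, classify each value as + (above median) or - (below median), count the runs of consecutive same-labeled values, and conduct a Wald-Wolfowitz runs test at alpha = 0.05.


Step 1: Compute median = 14.50; label A = above, B = below.
Labels in order: BBBBAAABBABAAA  (n_A = 7, n_B = 7)
Step 2: Count runs R = 6.
Step 3: Under H0 (random ordering), E[R] = 2*n_A*n_B/(n_A+n_B) + 1 = 2*7*7/14 + 1 = 8.0000.
        Var[R] = 2*n_A*n_B*(2*n_A*n_B - n_A - n_B) / ((n_A+n_B)^2 * (n_A+n_B-1)) = 8232/2548 = 3.2308.
        SD[R] = 1.7974.
Step 4: Continuity-corrected z = (R + 0.5 - E[R]) / SD[R] = (6 + 0.5 - 8.0000) / 1.7974 = -0.8345.
Step 5: Two-sided p-value via normal approximation = 2*(1 - Phi(|z|)) = 0.403986.
Step 6: alpha = 0.05. fail to reject H0.

R = 6, z = -0.8345, p = 0.403986, fail to reject H0.


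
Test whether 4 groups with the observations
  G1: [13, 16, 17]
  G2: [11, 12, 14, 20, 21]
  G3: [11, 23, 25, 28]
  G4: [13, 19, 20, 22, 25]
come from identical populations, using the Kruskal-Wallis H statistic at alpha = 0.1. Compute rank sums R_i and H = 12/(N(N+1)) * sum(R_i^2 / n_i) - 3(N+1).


Step 1: Combine all N = 17 observations and assign midranks.
sorted (value, group, rank): (11,G2,1.5), (11,G3,1.5), (12,G2,3), (13,G1,4.5), (13,G4,4.5), (14,G2,6), (16,G1,7), (17,G1,8), (19,G4,9), (20,G2,10.5), (20,G4,10.5), (21,G2,12), (22,G4,13), (23,G3,14), (25,G3,15.5), (25,G4,15.5), (28,G3,17)
Step 2: Sum ranks within each group.
R_1 = 19.5 (n_1 = 3)
R_2 = 33 (n_2 = 5)
R_3 = 48 (n_3 = 4)
R_4 = 52.5 (n_4 = 5)
Step 3: H = 12/(N(N+1)) * sum(R_i^2/n_i) - 3(N+1)
     = 12/(17*18) * (19.5^2/3 + 33^2/5 + 48^2/4 + 52.5^2/5) - 3*18
     = 0.039216 * 1471.8 - 54
     = 3.717647.
Step 4: Ties present; correction factor C = 1 - 24/(17^3 - 17) = 0.995098. Corrected H = 3.717647 / 0.995098 = 3.735961.
Step 5: Under H0, H ~ chi^2(3); p-value = 0.291423.
Step 6: alpha = 0.1. fail to reject H0.

H = 3.7360, df = 3, p = 0.291423, fail to reject H0.


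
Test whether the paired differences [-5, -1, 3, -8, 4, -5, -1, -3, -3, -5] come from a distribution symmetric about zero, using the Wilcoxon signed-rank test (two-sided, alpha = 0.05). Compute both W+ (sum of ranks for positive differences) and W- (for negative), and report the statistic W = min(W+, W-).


Step 1: Drop any zero differences (none here) and take |d_i|.
|d| = [5, 1, 3, 8, 4, 5, 1, 3, 3, 5]
Step 2: Midrank |d_i| (ties get averaged ranks).
ranks: |5|->8, |1|->1.5, |3|->4, |8|->10, |4|->6, |5|->8, |1|->1.5, |3|->4, |3|->4, |5|->8
Step 3: Attach original signs; sum ranks with positive sign and with negative sign.
W+ = 4 + 6 = 10
W- = 8 + 1.5 + 10 + 8 + 1.5 + 4 + 4 + 8 = 45
(Check: W+ + W- = 55 should equal n(n+1)/2 = 55.)
Step 4: Test statistic W = min(W+, W-) = 10.
Step 5: Ties in |d|, so use the tie-corrected normal approximation.
        E[W] = n(n+1)/4 = 10*11/4 = 27.5.
        Tie groups: |d|=1 (t=2), |d|=3 (t=3), |d|=5 (t=3); sum(t^3 - t) = 54.
        Var[W] = n(n+1)(2n+1)/24 - sum(t^3-t)/48 = 2310/24 - 54/48 = 95.125.
        z = (W - E[W]) / sqrt(Var[W]) = (10 - 27.5) / 9.7532 = -1.7943.
        Two-sided p = 2*Phi(z) = 0.072768.
Step 6: alpha = 0.05. fail to reject H0.

W+ = 10, W- = 45, W = min = 10, p = 0.072768, fail to reject H0.


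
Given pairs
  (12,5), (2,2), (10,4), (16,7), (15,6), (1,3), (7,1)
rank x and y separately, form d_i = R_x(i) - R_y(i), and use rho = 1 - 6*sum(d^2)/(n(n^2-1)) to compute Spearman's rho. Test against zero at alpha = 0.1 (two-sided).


Step 1: Rank x and y separately (midranks; no ties here).
rank(x): 12->5, 2->2, 10->4, 16->7, 15->6, 1->1, 7->3
rank(y): 5->5, 2->2, 4->4, 7->7, 6->6, 3->3, 1->1
Step 2: d_i = R_x(i) - R_y(i); compute d_i^2.
  (5-5)^2=0, (2-2)^2=0, (4-4)^2=0, (7-7)^2=0, (6-6)^2=0, (1-3)^2=4, (3-1)^2=4
sum(d^2) = 8.
Step 3: rho = 1 - 6*8 / (7*(7^2 - 1)) = 1 - 48/336 = 0.857143.
Step 4: Under H0, t = rho * sqrt((n-2)/(1-rho^2)) = 3.7210 ~ t(5).
Step 5: Two-sided p-value from the t-distribution with 5 df = 0.013697.
Step 6: alpha = 0.1. reject H0.

rho = 0.8571, p = 0.013697, reject H0 at alpha = 0.1.


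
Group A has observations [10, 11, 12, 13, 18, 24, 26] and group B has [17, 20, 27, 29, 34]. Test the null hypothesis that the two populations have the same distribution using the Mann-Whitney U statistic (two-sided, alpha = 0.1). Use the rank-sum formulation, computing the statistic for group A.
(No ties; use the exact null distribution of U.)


Step 1: Combine and sort all 12 observations; assign midranks.
sorted (value, group): (10,X), (11,X), (12,X), (13,X), (17,Y), (18,X), (20,Y), (24,X), (26,X), (27,Y), (29,Y), (34,Y)
ranks: 10->1, 11->2, 12->3, 13->4, 17->5, 18->6, 20->7, 24->8, 26->9, 27->10, 29->11, 34->12
Step 2: Rank sum for X: R1 = 1 + 2 + 3 + 4 + 6 + 8 + 9 = 33.
Step 3: U_X = R1 - n1(n1+1)/2 = 33 - 7*8/2 = 33 - 28 = 5.
       U_Y = n1*n2 - U_X = 35 - 5 = 30.
Step 4: No ties, so the exact null distribution of U (based on enumerating the C(12,7) = 792 equally likely rank assignments) gives the two-sided p-value.
Step 5: p-value = 0.047980; compare to alpha = 0.1. reject H0.

U_X = 5, p = 0.047980, reject H0 at alpha = 0.1.


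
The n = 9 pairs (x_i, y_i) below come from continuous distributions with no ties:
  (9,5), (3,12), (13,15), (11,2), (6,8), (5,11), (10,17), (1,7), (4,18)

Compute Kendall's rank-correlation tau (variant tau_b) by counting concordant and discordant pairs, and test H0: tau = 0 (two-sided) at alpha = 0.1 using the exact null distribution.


Step 1: Enumerate the 36 unordered pairs (i,j) with i<j and classify each by sign(x_j-x_i) * sign(y_j-y_i).
  (1,2):dx=-6,dy=+7->D; (1,3):dx=+4,dy=+10->C; (1,4):dx=+2,dy=-3->D; (1,5):dx=-3,dy=+3->D
  (1,6):dx=-4,dy=+6->D; (1,7):dx=+1,dy=+12->C; (1,8):dx=-8,dy=+2->D; (1,9):dx=-5,dy=+13->D
  (2,3):dx=+10,dy=+3->C; (2,4):dx=+8,dy=-10->D; (2,5):dx=+3,dy=-4->D; (2,6):dx=+2,dy=-1->D
  (2,7):dx=+7,dy=+5->C; (2,8):dx=-2,dy=-5->C; (2,9):dx=+1,dy=+6->C; (3,4):dx=-2,dy=-13->C
  (3,5):dx=-7,dy=-7->C; (3,6):dx=-8,dy=-4->C; (3,7):dx=-3,dy=+2->D; (3,8):dx=-12,dy=-8->C
  (3,9):dx=-9,dy=+3->D; (4,5):dx=-5,dy=+6->D; (4,6):dx=-6,dy=+9->D; (4,7):dx=-1,dy=+15->D
  (4,8):dx=-10,dy=+5->D; (4,9):dx=-7,dy=+16->D; (5,6):dx=-1,dy=+3->D; (5,7):dx=+4,dy=+9->C
  (5,8):dx=-5,dy=-1->C; (5,9):dx=-2,dy=+10->D; (6,7):dx=+5,dy=+6->C; (6,8):dx=-4,dy=-4->C
  (6,9):dx=-1,dy=+7->D; (7,8):dx=-9,dy=-10->C; (7,9):dx=-6,dy=+1->D; (8,9):dx=+3,dy=+11->C
Step 2: C = 16, D = 20, total pairs = 36.
Step 3: tau = (C - D)/(n(n-1)/2) = (16 - 20)/36 = -0.111111.
Step 4: Exact two-sided p-value (enumerate n! = 362880 permutations of y under H0): p = 0.761414.
Step 5: alpha = 0.1. fail to reject H0.

tau_b = -0.1111 (C=16, D=20), p = 0.761414, fail to reject H0.


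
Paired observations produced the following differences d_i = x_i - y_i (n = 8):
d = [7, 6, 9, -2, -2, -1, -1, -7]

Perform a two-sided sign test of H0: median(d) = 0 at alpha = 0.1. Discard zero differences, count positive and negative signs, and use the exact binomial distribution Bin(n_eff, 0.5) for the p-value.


Step 1: Discard zero differences. Original n = 8; n_eff = number of nonzero differences = 8.
Nonzero differences (with sign): +7, +6, +9, -2, -2, -1, -1, -7
Step 2: Count signs: positive = 3, negative = 5.
Step 3: Under H0: P(positive) = 0.5, so the number of positives S ~ Bin(8, 0.5).
Step 4: Two-sided exact p-value = sum of Bin(8,0.5) probabilities at or below the observed probability = 0.726562.
Step 5: alpha = 0.1. fail to reject H0.

n_eff = 8, pos = 3, neg = 5, p = 0.726562, fail to reject H0.


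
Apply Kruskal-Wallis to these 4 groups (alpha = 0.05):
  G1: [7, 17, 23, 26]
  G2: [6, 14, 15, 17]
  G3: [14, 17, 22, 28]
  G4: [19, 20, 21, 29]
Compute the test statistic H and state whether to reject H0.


Step 1: Combine all N = 16 observations and assign midranks.
sorted (value, group, rank): (6,G2,1), (7,G1,2), (14,G2,3.5), (14,G3,3.5), (15,G2,5), (17,G1,7), (17,G2,7), (17,G3,7), (19,G4,9), (20,G4,10), (21,G4,11), (22,G3,12), (23,G1,13), (26,G1,14), (28,G3,15), (29,G4,16)
Step 2: Sum ranks within each group.
R_1 = 36 (n_1 = 4)
R_2 = 16.5 (n_2 = 4)
R_3 = 37.5 (n_3 = 4)
R_4 = 46 (n_4 = 4)
Step 3: H = 12/(N(N+1)) * sum(R_i^2/n_i) - 3(N+1)
     = 12/(16*17) * (36^2/4 + 16.5^2/4 + 37.5^2/4 + 46^2/4) - 3*17
     = 0.044118 * 1272.62 - 51
     = 5.145221.
Step 4: Ties present; correction factor C = 1 - 30/(16^3 - 16) = 0.992647. Corrected H = 5.145221 / 0.992647 = 5.183333.
Step 5: Under H0, H ~ chi^2(3); p-value = 0.158854.
Step 6: alpha = 0.05. fail to reject H0.

H = 5.1833, df = 3, p = 0.158854, fail to reject H0.
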